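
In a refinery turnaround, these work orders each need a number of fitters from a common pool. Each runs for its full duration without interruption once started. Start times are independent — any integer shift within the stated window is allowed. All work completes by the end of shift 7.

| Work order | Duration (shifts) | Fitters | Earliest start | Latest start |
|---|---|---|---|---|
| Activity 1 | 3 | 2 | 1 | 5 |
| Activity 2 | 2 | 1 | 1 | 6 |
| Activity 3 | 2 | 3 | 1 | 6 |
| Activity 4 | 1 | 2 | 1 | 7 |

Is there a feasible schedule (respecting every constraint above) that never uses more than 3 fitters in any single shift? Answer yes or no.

Schedule Activity 1@1, Activity 2@1, Activity 3@4, Activity 4@6: s1:3  s2:3  s3:2  s4:3  s5:3  s6:2  s7:0 — peak 3 ≤ 3.

yes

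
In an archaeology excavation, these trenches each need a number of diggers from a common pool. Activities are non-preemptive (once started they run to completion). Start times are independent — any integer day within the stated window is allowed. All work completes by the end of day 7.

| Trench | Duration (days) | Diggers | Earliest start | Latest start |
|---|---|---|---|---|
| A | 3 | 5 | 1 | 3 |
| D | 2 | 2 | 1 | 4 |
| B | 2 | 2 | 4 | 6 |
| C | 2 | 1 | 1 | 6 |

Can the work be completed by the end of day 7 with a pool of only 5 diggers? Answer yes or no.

Schedule A@1, D@4, B@4, C@4: d1:5  d2:5  d3:5  d4:5  d5:5  d6:0  d7:0 — peak 5 ≤ 5.

yes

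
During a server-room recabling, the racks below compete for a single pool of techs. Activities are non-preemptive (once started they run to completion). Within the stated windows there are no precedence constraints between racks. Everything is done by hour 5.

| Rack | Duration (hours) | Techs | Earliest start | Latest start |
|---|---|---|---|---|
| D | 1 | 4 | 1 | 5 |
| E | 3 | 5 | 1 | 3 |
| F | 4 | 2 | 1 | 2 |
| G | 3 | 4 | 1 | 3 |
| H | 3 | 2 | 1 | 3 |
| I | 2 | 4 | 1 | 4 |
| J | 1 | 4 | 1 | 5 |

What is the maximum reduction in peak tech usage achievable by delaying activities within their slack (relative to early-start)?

Early-start peak: h1:25  h2:17  h3:13  h4:2  h5:0 ⇒ 25.
Leveled (D@1, E@1, F@1, G@2, H@1, I@4, J@5): h1:13  h2:13  h3:13  h4:10  h5:8 ⇒ 13.
Reduction 25 − 13 = 12.

12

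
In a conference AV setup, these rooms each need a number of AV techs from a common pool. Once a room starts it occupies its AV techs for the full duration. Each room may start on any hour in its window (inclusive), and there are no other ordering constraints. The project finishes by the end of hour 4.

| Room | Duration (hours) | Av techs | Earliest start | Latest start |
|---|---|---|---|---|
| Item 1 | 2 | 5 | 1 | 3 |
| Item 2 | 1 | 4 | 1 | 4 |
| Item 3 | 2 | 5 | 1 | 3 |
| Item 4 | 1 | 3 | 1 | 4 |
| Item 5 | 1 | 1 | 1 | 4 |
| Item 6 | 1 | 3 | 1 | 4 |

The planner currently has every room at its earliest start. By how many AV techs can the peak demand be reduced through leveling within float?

12

Early-start peak: h1:21  h2:10  h3:0  h4:0 ⇒ 21.
Leveled (Item 1@1, Item 2@1, Item 3@3, Item 4@2, Item 5@2, Item 6@3): h1:9  h2:9  h3:8  h4:5 ⇒ 9.
Reduction 21 − 9 = 12.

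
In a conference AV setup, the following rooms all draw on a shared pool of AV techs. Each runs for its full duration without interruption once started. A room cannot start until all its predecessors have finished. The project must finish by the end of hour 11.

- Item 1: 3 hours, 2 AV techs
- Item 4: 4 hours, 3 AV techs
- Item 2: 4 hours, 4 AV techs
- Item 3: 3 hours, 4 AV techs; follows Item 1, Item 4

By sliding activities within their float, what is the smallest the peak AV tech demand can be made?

5

Early-start (Item 1@1, Item 4@1, Item 2@1, Item 3@5) gives peak 9: h1:9  h2:9  h3:9  h4:7  h5:4  h6:4  h7:4  h8:0  h9:0  h10:0  h11:0.
Shift Item 2→5, Item 3→9.
Schedule Item 1@1, Item 4@1, Item 2@5, Item 3@9: h1:5  h2:5  h3:5  h4:3  h5:4  h6:4  h7:4  h8:4  h9:4  h10:4  h11:4 — peak 5.
Total AV tech-hours = 46 over 11 hours ⇒ peak ≥ ⌈46/11⌉ = 5, so 5 is optimal.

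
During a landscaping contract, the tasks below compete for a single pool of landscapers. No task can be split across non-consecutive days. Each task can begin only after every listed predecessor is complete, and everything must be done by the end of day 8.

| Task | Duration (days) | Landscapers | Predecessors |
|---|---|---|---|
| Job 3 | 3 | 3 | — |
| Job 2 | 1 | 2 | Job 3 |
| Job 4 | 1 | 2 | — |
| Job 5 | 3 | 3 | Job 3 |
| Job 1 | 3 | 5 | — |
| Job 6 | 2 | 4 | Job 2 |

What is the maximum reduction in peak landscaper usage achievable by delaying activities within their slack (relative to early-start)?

2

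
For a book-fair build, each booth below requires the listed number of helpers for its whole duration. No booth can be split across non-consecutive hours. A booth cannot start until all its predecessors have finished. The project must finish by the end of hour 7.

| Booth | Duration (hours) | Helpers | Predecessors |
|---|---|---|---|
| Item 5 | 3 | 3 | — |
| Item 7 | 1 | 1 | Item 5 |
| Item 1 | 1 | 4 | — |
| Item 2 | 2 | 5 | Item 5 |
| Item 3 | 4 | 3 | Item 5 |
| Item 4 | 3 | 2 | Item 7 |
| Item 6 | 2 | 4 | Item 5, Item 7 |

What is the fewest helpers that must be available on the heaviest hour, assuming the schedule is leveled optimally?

10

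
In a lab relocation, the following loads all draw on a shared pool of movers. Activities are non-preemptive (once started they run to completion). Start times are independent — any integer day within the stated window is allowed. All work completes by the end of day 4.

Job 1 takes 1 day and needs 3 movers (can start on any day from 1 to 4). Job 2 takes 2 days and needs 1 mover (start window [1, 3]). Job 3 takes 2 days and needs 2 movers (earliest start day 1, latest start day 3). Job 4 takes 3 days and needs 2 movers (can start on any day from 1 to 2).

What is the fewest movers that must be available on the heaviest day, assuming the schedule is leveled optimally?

4

Early-start (Job 1@1, Job 2@1, Job 3@1, Job 4@1) gives peak 8: d1:8  d2:5  d3:2  d4:0.
Shift Job 3→3, Job 4→2.
Schedule Job 1@1, Job 2@1, Job 3@3, Job 4@2: d1:4  d2:3  d3:4  d4:4 — peak 4.
Total mover-days = 15 over 4 days ⇒ peak ≥ ⌈15/4⌉ = 4, so 4 is optimal.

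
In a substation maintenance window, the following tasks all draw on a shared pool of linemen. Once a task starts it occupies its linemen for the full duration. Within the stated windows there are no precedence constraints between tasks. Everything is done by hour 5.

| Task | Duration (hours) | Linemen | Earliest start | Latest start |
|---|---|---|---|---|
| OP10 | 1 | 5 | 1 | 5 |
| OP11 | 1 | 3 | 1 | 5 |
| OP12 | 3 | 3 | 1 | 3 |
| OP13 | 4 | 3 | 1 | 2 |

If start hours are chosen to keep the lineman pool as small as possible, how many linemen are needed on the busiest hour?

Early-start (OP10@1, OP11@1, OP12@1, OP13@1) gives peak 14: h1:14  h2:6  h3:6  h4:3  h5:0.
Shift OP11→2, OP12→3, OP13→2.
Schedule OP10@1, OP11@2, OP12@3, OP13@2: h1:5  h2:6  h3:6  h4:6  h5:6 — peak 6.
Total lineman-hours = 29 over 5 hours ⇒ peak ≥ ⌈29/5⌉ = 6, so 6 is optimal.

6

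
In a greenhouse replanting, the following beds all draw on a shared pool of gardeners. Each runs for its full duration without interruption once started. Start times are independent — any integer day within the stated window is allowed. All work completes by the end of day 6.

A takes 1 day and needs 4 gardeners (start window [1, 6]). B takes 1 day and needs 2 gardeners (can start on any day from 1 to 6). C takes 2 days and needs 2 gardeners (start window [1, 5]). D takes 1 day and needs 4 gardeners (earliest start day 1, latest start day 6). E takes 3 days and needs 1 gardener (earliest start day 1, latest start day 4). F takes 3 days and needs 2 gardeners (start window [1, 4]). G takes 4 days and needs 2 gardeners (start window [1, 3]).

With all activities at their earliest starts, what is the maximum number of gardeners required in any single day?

Early-start schedule: A@1, B@1, C@1, D@1, E@1, F@1, G@1.
Load per day: day 1: 17, day 2: 7, day 3: 5, day 4: 2, day 5: 0, day 6: 0.
Peak is 17.

17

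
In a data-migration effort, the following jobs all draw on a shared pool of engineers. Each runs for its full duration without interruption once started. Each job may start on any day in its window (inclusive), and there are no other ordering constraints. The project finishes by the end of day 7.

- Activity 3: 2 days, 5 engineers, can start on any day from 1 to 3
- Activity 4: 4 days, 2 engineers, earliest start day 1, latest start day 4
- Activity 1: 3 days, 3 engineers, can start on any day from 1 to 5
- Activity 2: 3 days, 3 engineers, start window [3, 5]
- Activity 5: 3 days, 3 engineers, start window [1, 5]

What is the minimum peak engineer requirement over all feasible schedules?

Early-start (Activity 3@1, Activity 4@1, Activity 1@1, Activity 2@3, Activity 5@1) gives peak 13: d1:13  d2:13  d3:11  d4:5  d5:3  d6:0  d7:0.
Shift Activity 4→3, Activity 5→4.
Schedule Activity 3@1, Activity 4@3, Activity 1@1, Activity 2@3, Activity 5@4: d1:8  d2:8  d3:8  d4:8  d5:8  d6:5  d7:0 — peak 8.

8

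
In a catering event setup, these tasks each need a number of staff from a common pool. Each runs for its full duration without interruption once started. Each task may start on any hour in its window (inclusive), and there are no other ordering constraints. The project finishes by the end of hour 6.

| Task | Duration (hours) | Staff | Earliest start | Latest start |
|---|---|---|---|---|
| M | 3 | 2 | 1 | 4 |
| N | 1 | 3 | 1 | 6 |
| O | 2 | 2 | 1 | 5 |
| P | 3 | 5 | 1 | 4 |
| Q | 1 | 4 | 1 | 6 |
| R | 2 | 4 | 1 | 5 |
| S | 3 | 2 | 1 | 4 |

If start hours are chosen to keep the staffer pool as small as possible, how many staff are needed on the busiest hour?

8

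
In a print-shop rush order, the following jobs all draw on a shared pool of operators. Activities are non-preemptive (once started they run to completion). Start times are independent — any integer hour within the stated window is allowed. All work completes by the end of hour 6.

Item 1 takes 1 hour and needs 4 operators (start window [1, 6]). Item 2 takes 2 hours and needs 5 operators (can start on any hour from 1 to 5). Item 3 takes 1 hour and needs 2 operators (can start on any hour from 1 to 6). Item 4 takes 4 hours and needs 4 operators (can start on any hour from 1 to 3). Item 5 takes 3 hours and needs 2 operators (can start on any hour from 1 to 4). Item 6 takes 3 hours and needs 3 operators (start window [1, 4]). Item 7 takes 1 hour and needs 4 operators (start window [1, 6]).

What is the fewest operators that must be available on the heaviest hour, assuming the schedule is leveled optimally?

9

Early-start (Item 1@1, Item 2@1, Item 3@1, Item 4@1, Item 5@1, Item 6@1, Item 7@1) gives peak 24: h1:24  h2:14  h3:9  h4:4  h5:0  h6:0.
Shift Item 3→2, Item 4→3, Item 5→2, Item 6→3, Item 7→6.
Schedule Item 1@1, Item 2@1, Item 3@2, Item 4@3, Item 5@2, Item 6@3, Item 7@6: h1:9  h2:9  h3:9  h4:9  h5:7  h6:8 — peak 9.
Total operator-hours = 51 over 6 hours ⇒ peak ≥ ⌈51/6⌉ = 9, so 9 is optimal.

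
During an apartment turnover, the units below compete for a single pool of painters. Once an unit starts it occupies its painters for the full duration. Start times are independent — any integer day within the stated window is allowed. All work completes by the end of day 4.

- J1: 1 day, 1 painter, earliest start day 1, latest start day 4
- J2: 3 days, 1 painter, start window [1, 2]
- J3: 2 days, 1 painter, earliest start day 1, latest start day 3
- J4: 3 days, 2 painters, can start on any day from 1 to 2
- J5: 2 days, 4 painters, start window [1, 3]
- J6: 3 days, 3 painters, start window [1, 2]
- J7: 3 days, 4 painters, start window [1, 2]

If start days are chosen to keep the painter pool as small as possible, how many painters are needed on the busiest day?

Early-start (J1@1, J2@1, J3@1, J4@1, J5@1, J6@1, J7@1) gives peak 16: d1:16  d2:15  d3:10  d4:0.
Shift J5→3.
Schedule J1@1, J2@1, J3@1, J4@1, J5@3, J6@1, J7@1: d1:12  d2:11  d3:14  d4:4 — peak 14.

14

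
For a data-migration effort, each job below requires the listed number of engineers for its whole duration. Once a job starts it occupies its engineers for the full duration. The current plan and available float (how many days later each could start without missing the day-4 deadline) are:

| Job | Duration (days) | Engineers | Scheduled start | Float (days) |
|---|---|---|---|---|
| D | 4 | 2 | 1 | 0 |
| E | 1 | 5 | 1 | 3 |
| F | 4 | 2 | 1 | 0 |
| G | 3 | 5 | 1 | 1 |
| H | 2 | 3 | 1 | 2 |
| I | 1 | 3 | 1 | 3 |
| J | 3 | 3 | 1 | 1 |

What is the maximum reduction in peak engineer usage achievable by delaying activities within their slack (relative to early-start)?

Early-start peak: d1:23  d2:15  d3:12  d4:4 ⇒ 23.
Leveled (D@1, E@1, F@1, G@1, H@2, I@4, J@2): d1:14  d2:15  d3:15  d4:10 ⇒ 15.
Reduction 23 − 15 = 8.

8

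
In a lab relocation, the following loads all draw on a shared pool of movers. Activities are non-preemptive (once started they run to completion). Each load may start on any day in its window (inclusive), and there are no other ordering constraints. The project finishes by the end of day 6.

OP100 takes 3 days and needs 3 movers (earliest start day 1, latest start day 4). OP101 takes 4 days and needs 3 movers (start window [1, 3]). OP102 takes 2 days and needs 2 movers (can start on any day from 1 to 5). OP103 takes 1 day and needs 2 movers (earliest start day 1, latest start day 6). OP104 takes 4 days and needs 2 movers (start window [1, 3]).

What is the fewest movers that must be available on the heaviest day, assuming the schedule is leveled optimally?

Early-start (OP100@1, OP101@1, OP102@1, OP103@1, OP104@1) gives peak 12: d1:12  d2:10  d3:8  d4:5  d5:0  d6:0.
Shift OP103→4, OP104→3.
Schedule OP100@1, OP101@1, OP102@1, OP103@4, OP104@3: d1:8  d2:8  d3:8  d4:7  d5:2  d6:2 — peak 8.

8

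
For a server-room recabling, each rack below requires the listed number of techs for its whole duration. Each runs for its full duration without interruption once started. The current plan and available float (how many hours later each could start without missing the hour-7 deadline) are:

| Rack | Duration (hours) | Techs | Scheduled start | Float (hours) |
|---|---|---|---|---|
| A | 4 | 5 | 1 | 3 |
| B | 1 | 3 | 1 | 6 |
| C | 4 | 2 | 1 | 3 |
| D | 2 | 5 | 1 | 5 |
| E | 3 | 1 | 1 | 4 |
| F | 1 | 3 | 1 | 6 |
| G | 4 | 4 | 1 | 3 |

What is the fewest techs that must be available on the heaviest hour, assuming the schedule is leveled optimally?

Early-start (A@1, B@1, C@1, D@1, E@1, F@1, G@1) gives peak 23: h1:23  h2:17  h3:12  h4:11  h5:0  h6:0  h7:0.
Shift D→5, F→2, G→4.
Schedule A@1, B@1, C@1, D@5, E@1, F@2, G@4: h1:11  h2:11  h3:8  h4:11  h5:9  h6:9  h7:4 — peak 11.

11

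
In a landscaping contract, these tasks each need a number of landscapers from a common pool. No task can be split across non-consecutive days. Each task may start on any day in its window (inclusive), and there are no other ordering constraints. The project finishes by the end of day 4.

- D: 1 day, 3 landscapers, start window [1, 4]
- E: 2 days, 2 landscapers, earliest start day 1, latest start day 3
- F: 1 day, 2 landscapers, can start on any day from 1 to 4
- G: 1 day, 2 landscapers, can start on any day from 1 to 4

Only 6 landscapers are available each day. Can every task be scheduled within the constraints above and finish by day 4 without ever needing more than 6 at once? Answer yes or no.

Schedule D@1, E@2, F@2, G@3: d1:3  d2:4  d3:4  d4:0 — peak 4 ≤ 6.

yes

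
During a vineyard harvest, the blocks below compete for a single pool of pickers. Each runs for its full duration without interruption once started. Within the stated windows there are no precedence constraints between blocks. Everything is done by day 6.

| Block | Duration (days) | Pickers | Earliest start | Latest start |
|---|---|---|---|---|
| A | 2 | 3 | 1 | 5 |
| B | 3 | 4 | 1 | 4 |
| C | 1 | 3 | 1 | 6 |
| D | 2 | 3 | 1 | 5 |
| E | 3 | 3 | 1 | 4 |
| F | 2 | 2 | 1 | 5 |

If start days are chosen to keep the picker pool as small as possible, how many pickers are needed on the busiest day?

8

Early-start (A@1, B@1, C@1, D@1, E@1, F@1) gives peak 18: d1:18  d2:15  d3:7  d4:0  d5:0  d6:0.
Shift C→3, D→4, E→4, F→4.
Schedule A@1, B@1, C@3, D@4, E@4, F@4: d1:7  d2:7  d3:7  d4:8  d5:8  d6:3 — peak 8.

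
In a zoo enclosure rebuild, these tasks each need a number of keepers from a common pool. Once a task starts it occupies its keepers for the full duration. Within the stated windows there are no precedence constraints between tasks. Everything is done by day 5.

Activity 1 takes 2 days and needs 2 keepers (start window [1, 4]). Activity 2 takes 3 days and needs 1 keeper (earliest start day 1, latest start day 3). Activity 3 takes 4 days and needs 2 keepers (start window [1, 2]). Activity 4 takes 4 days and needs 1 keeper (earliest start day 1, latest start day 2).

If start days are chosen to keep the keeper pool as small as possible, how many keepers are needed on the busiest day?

Early-start (Activity 1@1, Activity 2@1, Activity 3@1, Activity 4@1) gives peak 6: d1:6  d2:6  d3:4  d4:3  d5:0.
Shift Activity 2→3.
Schedule Activity 1@1, Activity 2@3, Activity 3@1, Activity 4@1: d1:5  d2:5  d3:4  d4:4  d5:1 — peak 5.

5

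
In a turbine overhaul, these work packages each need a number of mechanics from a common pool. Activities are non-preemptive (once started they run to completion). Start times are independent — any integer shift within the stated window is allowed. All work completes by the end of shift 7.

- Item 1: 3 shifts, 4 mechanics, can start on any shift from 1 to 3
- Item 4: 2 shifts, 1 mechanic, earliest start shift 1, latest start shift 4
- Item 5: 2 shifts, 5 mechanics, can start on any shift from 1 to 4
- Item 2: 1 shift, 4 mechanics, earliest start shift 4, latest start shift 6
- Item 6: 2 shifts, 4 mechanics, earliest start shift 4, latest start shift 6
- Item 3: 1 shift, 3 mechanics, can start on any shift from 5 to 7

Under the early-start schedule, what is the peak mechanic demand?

10

Early-start schedule: Item 1@1, Item 4@1, Item 5@1, Item 2@4, Item 6@4, Item 3@5.
Load per shift: shift 1: 10, shift 2: 10, shift 3: 4, shift 4: 8, shift 5: 7, shift 6: 0, shift 7: 0.
Peak is 10.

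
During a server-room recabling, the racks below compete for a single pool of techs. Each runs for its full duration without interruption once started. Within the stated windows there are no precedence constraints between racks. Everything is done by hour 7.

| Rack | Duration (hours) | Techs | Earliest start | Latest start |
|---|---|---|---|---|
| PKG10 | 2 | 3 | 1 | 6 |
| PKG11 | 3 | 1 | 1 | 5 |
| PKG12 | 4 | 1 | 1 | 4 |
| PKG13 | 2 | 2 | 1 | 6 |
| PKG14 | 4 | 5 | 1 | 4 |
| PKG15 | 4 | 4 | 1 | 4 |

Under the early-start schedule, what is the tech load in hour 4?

10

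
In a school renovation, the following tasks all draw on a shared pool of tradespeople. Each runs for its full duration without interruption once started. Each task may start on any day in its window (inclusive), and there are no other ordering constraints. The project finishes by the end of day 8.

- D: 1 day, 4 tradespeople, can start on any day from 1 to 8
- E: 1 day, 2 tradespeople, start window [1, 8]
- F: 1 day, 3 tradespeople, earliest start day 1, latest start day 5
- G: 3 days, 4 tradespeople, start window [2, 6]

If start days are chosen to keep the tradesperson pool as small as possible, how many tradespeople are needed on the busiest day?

4

Early-start (D@1, E@1, F@1, G@2) gives peak 9: d1:9  d2:4  d3:4  d4:4  d5:0  d6:0  d7:0  d8:0.
Shift E→2, F→3, G→4.
Schedule D@1, E@2, F@3, G@4: d1:4  d2:2  d3:3  d4:4  d5:4  d6:4  d7:0  d8:0 — peak 4.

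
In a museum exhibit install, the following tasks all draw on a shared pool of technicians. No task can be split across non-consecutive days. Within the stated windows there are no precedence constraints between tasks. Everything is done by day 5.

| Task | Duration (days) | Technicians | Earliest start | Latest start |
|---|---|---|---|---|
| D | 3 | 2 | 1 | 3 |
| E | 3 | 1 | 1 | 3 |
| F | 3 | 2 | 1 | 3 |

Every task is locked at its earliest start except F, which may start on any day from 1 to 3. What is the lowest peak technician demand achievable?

5

F@1: d1:5  d2:5  d3:5  d4:0  d5:0 → peak 5
F@2: d1:3  d2:5  d3:5  d4:2  d5:0 → peak 5
F@3: d1:3  d2:3  d3:5  d4:2  d5:2 → peak 5
Best is F@1, peak 5.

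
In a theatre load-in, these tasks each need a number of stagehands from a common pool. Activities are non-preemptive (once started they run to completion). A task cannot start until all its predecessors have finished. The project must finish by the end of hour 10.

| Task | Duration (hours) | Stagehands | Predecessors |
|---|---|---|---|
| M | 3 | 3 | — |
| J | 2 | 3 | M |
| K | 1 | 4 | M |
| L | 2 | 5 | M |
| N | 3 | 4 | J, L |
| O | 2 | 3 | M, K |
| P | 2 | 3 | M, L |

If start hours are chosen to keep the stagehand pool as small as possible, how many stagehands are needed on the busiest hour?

7

Early-start (M@1, J@4, K@4, L@4, N@6, O@5, P@6) gives peak 12: h1:3  h2:3  h3:3  h4:12  h5:11  h6:10  h7:7  h8:4  h9:0  h10:0.
Shift J→6, K→6, N→8, O→7, P→9.
Schedule M@1, J@6, K@6, L@4, N@8, O@7, P@9: h1:3  h2:3  h3:3  h4:5  h5:5  h6:7  h7:6  h8:7  h9:7  h10:7 — peak 7.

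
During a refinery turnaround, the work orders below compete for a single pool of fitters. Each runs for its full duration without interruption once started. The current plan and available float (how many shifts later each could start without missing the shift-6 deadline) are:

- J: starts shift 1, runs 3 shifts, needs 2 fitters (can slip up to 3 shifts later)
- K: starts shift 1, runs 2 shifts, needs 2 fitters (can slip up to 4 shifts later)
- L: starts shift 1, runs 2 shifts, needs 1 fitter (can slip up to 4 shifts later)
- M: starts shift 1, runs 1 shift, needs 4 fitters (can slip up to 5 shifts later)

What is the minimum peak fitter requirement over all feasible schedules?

Early-start (J@1, K@1, L@1, M@1) gives peak 9: s1:9  s2:5  s3:2  s4:0  s5:0  s6:0.
Shift L→3, M→5.
Schedule J@1, K@1, L@3, M@5: s1:4  s2:4  s3:3  s4:1  s5:4  s6:0 — peak 4.

4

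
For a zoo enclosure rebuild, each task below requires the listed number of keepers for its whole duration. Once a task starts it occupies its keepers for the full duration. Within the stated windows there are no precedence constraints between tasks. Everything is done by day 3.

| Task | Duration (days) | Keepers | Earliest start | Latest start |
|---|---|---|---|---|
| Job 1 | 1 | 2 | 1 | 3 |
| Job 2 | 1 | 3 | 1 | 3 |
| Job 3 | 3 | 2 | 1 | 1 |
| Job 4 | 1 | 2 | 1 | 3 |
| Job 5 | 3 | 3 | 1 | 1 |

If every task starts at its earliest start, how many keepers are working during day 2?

At early start, day 2 has: Job 3, Job 5.
Demand: 2 + 3 = 5.

5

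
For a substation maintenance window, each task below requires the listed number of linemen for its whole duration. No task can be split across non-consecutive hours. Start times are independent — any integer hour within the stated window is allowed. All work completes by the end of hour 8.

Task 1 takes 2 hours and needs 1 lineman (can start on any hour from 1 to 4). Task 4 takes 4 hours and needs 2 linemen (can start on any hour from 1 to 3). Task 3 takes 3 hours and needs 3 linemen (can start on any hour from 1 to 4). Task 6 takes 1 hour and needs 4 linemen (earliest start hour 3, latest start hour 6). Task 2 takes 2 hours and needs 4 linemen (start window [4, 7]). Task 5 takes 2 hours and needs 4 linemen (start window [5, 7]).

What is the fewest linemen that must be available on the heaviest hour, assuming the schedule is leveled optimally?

6

Early-start (Task 1@1, Task 4@1, Task 3@1, Task 6@3, Task 2@4, Task 5@5) gives peak 9: h1:6  h2:6  h3:9  h4:6  h5:8  h6:4  h7:0  h8:0.
Shift Task 6→4, Task 2→5, Task 5→7.
Schedule Task 1@1, Task 4@1, Task 3@1, Task 6@4, Task 2@5, Task 5@7: h1:6  h2:6  h3:5  h4:6  h5:4  h6:4  h7:4  h8:4 — peak 6.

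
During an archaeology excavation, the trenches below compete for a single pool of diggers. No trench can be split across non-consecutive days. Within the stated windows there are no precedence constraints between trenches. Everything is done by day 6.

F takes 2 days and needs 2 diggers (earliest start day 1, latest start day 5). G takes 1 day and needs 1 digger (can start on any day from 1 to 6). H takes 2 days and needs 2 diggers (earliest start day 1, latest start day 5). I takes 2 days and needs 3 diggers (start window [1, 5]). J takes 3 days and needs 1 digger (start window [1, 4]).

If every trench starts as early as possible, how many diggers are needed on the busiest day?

9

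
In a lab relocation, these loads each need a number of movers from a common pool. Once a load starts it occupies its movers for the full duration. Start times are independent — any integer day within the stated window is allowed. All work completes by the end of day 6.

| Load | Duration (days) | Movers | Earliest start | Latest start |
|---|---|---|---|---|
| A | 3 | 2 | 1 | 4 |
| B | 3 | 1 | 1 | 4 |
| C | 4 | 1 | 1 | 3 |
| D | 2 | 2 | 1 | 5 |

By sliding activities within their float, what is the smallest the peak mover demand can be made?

3

Early-start (A@1, B@1, C@1, D@1) gives peak 6: d1:6  d2:6  d3:4  d4:1  d5:0  d6:0.
Shift B→4, D→5.
Schedule A@1, B@4, C@1, D@5: d1:3  d2:3  d3:3  d4:2  d5:3  d6:3 — peak 3.
Total mover-days = 17 over 6 days ⇒ peak ≥ ⌈17/6⌉ = 3, so 3 is optimal.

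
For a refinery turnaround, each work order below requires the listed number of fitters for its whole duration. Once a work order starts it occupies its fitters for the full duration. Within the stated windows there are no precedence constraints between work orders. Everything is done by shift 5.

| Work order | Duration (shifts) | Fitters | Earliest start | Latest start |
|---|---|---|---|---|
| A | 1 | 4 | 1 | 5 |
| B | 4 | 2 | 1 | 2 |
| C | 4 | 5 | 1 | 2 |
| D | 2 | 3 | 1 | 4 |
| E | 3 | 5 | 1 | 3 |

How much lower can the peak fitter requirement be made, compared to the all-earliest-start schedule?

7

Early-start peak: s1:19  s2:15  s3:12  s4:7  s5:0 ⇒ 19.
Leveled (A@1, B@1, C@2, D@1, E@3): s1:9  s2:10  s3:12  s4:12  s5:10 ⇒ 12.
Reduction 19 − 12 = 7.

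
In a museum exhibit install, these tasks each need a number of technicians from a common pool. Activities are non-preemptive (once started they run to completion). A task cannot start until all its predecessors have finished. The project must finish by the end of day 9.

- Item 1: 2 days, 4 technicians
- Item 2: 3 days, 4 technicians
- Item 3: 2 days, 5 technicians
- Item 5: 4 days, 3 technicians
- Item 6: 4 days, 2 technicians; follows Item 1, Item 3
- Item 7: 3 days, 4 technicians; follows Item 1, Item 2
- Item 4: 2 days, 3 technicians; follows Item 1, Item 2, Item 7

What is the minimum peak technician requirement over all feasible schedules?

9

Early-start (Item 1@1, Item 2@1, Item 3@1, Item 5@1, Item 6@3, Item 7@4, Item 4@7) gives peak 16: d1:16  d2:16  d3:9  d4:9  d5:6  d6:6  d7:3  d8:3  d9:0.
Shift Item 3→3, Item 5→4, Item 6→5, Item 7→5, Item 4→8.
Schedule Item 1@1, Item 2@1, Item 3@3, Item 5@4, Item 6@5, Item 7@5, Item 4@8: d1:8  d2:8  d3:9  d4:8  d5:9  d6:9  d7:9  d8:5  d9:3 — peak 9.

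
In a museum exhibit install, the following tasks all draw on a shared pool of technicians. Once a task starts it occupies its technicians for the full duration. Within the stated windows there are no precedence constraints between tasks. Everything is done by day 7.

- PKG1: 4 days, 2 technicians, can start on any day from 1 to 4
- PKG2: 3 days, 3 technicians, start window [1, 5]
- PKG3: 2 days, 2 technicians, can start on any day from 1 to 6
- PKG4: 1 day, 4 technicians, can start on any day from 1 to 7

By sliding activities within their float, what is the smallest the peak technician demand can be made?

5

Early-start (PKG1@1, PKG2@1, PKG3@1, PKG4@1) gives peak 11: d1:11  d2:7  d3:5  d4:2  d5:0  d6:0  d7:0.
Shift PKG3→4, PKG4→6.
Schedule PKG1@1, PKG2@1, PKG3@4, PKG4@6: d1:5  d2:5  d3:5  d4:4  d5:2  d6:4  d7:0 — peak 5.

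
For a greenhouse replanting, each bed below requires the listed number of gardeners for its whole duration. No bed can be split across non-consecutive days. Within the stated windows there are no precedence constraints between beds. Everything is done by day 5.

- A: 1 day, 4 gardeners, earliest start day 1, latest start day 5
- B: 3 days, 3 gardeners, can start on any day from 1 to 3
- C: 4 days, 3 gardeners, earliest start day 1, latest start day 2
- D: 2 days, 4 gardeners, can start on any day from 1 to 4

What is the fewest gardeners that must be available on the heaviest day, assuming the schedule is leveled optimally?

Early-start (A@1, B@1, C@1, D@1) gives peak 14: d1:14  d2:10  d3:6  d4:3  d5:0.
Shift C→2, D→4.
Schedule A@1, B@1, C@2, D@4: d1:7  d2:6  d3:6  d4:7  d5:7 — peak 7.
Total gardener-days = 33 over 5 days ⇒ peak ≥ ⌈33/5⌉ = 7, so 7 is optimal.

7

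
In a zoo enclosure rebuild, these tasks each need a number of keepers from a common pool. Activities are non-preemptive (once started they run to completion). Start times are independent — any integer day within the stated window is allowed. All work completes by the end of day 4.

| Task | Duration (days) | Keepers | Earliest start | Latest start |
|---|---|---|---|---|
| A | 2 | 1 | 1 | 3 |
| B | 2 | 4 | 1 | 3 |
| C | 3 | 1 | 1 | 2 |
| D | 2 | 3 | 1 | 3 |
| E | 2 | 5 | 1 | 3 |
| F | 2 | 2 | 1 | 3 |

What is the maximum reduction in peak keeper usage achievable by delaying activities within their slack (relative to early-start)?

7

Early-start peak: d1:16  d2:16  d3:1  d4:0 ⇒ 16.
Leveled (A@1, B@1, C@1, D@1, E@3, F@3): d1:9  d2:9  d3:8  d4:7 ⇒ 9.
Reduction 16 − 9 = 7.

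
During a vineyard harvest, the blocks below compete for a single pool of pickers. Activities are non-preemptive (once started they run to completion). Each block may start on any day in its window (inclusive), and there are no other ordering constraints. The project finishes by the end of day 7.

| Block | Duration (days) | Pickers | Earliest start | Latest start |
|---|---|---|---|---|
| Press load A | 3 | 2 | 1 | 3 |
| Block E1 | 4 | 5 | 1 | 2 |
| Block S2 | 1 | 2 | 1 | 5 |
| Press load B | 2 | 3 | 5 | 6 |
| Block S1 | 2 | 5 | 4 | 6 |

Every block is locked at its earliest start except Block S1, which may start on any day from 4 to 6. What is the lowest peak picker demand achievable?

Block S1@4: d1:9  d2:7  d3:7  d4:10  d5:8  d6:3  d7:0 → peak 10
Block S1@5: d1:9  d2:7  d3:7  d4:5  d5:8  d6:8  d7:0 → peak 9
Block S1@6: d1:9  d2:7  d3:7  d4:5  d5:3  d6:8  d7:5 → peak 9
Best is Block S1@5, peak 9.

9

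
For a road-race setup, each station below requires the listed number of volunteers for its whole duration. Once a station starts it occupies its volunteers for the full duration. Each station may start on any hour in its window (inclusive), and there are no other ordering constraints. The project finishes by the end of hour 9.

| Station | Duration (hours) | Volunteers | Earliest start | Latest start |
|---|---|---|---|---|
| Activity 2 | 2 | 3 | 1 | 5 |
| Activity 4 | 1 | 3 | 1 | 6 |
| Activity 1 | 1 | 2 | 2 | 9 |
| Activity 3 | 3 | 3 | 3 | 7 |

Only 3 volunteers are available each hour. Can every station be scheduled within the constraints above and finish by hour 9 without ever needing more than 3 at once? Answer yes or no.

yes

Schedule Activity 2@1, Activity 4@3, Activity 1@4, Activity 3@5: h1:3  h2:3  h3:3  h4:2  h5:3  h6:3  h7:3  h8:0  h9:0 — peak 3 ≤ 3.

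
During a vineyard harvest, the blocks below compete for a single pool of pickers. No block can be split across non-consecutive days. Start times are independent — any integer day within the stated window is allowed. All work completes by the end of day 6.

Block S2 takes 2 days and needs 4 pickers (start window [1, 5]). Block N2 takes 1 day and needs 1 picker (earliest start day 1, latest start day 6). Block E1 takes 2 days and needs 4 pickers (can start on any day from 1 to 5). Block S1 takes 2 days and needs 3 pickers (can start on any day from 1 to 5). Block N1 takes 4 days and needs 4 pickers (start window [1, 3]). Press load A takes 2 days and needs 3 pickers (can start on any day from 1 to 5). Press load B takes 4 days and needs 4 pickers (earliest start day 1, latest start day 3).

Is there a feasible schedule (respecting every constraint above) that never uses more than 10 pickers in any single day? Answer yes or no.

Total picker-days = 61; over 6 days the average is 61/6 > 10, so some day must exceed 10.

no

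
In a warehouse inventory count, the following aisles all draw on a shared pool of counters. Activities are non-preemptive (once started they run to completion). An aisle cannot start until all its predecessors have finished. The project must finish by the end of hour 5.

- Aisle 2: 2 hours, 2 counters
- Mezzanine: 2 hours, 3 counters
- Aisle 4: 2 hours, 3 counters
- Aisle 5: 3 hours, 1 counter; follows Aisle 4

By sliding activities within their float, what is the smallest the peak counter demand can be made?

5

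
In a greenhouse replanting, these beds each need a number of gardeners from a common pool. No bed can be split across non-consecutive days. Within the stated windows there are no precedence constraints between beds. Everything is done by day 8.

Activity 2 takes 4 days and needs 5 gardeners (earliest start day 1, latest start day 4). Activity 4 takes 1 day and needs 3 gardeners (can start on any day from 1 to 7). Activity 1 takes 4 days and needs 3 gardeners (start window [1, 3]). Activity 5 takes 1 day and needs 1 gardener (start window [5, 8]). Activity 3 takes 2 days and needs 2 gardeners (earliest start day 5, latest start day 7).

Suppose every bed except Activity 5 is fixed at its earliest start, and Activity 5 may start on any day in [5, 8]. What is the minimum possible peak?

11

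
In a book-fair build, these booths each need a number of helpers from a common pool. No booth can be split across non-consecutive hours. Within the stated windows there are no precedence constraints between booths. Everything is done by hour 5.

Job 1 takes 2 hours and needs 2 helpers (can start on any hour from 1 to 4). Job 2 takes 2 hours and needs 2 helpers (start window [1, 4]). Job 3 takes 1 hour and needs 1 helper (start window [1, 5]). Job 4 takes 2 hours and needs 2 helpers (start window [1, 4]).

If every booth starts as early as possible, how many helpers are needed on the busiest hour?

7

Early-start schedule: Job 1@1, Job 2@1, Job 3@1, Job 4@1.
Load per hour: hour 1: 7, hour 2: 6, hour 3: 0, hour 4: 0, hour 5: 0.
Peak is 7.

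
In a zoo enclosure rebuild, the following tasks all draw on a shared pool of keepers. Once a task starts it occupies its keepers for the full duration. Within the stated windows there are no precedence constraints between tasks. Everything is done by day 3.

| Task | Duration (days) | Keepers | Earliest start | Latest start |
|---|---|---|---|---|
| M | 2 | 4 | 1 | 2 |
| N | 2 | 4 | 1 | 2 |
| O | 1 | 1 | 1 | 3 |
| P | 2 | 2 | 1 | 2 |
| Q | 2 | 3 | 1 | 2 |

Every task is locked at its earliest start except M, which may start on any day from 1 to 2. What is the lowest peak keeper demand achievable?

13

M@1: d1:14  d2:13  d3:0 → peak 14
M@2: d1:10  d2:13  d3:4 → peak 13
Best is M@2, peak 13.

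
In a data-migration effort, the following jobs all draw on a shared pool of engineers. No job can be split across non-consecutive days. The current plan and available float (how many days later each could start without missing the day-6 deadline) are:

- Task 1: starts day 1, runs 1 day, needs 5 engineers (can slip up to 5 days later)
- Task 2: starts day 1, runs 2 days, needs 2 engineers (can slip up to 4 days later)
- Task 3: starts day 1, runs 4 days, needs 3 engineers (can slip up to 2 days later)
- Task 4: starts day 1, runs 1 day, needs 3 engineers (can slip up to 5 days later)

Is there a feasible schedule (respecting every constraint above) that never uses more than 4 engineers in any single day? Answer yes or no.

no

The minimum achievable peak is 5; 4 < 5, so no feasible schedule stays within the cap.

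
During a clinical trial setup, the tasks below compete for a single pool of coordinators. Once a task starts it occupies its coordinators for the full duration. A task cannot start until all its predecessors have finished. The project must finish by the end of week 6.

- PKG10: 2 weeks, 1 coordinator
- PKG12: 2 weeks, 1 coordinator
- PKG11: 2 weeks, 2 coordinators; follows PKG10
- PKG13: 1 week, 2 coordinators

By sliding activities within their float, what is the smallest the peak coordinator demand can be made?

Early-start (PKG10@1, PKG12@1, PKG11@3, PKG13@1) gives peak 4: w1:4  w2:2  w3:2  w4:2  w5:0  w6:0.
Shift PKG13→5.
Schedule PKG10@1, PKG12@1, PKG11@3, PKG13@5: w1:2  w2:2  w3:2  w4:2  w5:2  w6:0 — peak 2.
Total coordinator-weeks = 10 over 6 weeks ⇒ peak ≥ ⌈10/6⌉ = 2, so 2 is optimal.

2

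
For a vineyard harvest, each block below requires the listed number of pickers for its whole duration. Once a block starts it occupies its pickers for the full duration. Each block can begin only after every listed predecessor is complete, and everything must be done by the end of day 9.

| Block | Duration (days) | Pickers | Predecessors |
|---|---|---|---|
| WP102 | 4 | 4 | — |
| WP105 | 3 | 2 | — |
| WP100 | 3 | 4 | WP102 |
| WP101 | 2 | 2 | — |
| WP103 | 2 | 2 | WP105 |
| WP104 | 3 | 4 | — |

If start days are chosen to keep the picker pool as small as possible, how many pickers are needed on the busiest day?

8

Early-start (WP102@1, WP105@1, WP100@5, WP101@1, WP103@4, WP104@1) gives peak 12: d1:12  d2:12  d3:10  d4:6  d5:6  d6:4  d7:4  d8:0  d9:0.
Shift WP104→6.
Schedule WP102@1, WP105@1, WP100@5, WP101@1, WP103@4, WP104@6: d1:8  d2:8  d3:6  d4:6  d5:6  d6:8  d7:8  d8:4  d9:0 — peak 8.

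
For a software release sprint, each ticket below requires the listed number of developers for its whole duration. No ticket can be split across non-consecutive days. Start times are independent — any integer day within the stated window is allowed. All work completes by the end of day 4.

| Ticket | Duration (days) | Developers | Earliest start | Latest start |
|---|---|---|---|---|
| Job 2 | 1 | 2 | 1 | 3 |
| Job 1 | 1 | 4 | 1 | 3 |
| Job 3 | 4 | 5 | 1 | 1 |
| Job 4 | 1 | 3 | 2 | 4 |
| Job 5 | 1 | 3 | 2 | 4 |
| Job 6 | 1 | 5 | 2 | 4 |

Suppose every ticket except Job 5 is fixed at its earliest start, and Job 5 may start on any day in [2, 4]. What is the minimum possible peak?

Job 5@2: d1:11  d2:16  d3:5  d4:5 → peak 16
Job 5@3: d1:11  d2:13  d3:8  d4:5 → peak 13
Job 5@4: d1:11  d2:13  d3:5  d4:8 → peak 13
Best is Job 5@3, peak 13.

13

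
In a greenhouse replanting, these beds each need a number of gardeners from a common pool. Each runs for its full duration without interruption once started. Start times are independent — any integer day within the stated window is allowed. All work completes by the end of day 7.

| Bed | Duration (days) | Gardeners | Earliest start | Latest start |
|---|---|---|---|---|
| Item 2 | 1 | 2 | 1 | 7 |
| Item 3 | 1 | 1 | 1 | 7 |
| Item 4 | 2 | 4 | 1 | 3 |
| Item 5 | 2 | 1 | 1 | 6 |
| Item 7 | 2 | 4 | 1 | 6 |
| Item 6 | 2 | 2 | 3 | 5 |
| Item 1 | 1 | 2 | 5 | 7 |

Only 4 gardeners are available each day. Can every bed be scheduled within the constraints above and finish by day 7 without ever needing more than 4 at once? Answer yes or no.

Schedule Item 2@3, Item 3@3, Item 4@1, Item 5@3, Item 7@6, Item 6@4, Item 1@5: d1:4  d2:4  d3:4  d4:3  d5:4  d6:4  d7:4 — peak 4 ≤ 4.

yes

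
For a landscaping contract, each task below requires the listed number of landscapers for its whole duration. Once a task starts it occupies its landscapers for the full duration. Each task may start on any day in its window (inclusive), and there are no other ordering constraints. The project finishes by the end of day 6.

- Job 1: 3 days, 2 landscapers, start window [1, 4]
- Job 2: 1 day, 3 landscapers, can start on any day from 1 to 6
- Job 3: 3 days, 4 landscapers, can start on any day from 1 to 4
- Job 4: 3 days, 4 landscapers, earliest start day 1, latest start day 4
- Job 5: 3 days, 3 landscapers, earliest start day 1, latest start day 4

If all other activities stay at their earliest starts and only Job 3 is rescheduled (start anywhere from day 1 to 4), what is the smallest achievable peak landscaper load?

12

Job 3@1: d1:16  d2:13  d3:13  d4:0  d5:0  d6:0 → peak 16
Job 3@2: d1:12  d2:13  d3:13  d4:4  d5:0  d6:0 → peak 13
Job 3@3: d1:12  d2:9  d3:13  d4:4  d5:4  d6:0 → peak 13
Job 3@4: d1:12  d2:9  d3:9  d4:4  d5:4  d6:4 → peak 12
Best is Job 3@4, peak 12.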